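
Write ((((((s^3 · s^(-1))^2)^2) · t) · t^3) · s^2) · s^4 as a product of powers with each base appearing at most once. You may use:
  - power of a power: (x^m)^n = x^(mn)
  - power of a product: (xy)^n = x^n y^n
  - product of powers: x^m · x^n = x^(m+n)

s^14t^4

((((((s^3 · s^(-1))^2)^2) · t) · t^3) · s^2) · s^4
= (((((s^3 · s^(-1))^4) · t) · t^3) · s^2) · s^4    [power of a power]
= ((((((s^3)^4) · ((s^(-1))^4)) · t) · t^3) · s^2) · s^4    [power of a product]
= ((((s^12 · ((s^(-1))^4)) · t) · t^3) · s^2) · s^4    [power of a power]
= ((((s^12 · s^(-4)) · t) · t^3) · s^2) · s^4    [power of a power]
= (((s^8 · t) · t^3) · s^2) · s^4    [product of powers]
= s^14t^4    [product of powers]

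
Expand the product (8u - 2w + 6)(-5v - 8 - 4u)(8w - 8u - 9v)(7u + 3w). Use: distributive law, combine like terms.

-1480u^2vw - 856uvw^2 + 4256u^3v + 2520u^2v^2 + 450uv^2w - 3712u^2w - 1600uw^2 + 4928u^3 + 7224u^2v + 408uvw - 1472u^3w - 512u^2w^2 + 1792u^4 + 240vw^3 - 270v^2w^2 + 384w^3 - 1152vw^2 + 192uw^3 + 1890uv^2 + 810v^2w - 1536uw - 1152w^2 + 2688u^2 + 3024uv + 1296vw

(8u - 2w + 6)(-5v - 8 - 4u)(8w - 8u - 9v)(7u + 3w)
= (-40uv - 64u - 32u^2 + 10vw + 16w + 8uw - 30v - 48 - 24u)(8w - 8u - 9v)(7u + 3w)    [distributive law]
= (-40uv - 88u - 32u^2 + 10vw + 16w + 8uw - 30v - 48)(8w - 8u - 9v)(7u + 3w)    [combine like terms]
= (-320uvw + 320u^2v + 360uv^2 - 704uw + 704u^2 + 792uv - 256u^2w + 256u^3 + 288u^2v + 80vw^2 - 80uvw - 90v^2w + 128w^2 - 128uw - 144vw + 64uw^2 - 64u^2w - 72uvw - 240vw + 240uv + 270v^2 - 384w + 384u + 432v)(7u + 3w)    [distributive law]
= (-472uvw + 608u^2v + 360uv^2 - 832uw + 704u^2 + 1032uv - 320u^2w + 256u^3 + 80vw^2 - 90v^2w + 128w^2 - 384vw + 64uw^2 + 270v^2 - 384w + 384u + 432v)(7u + 3w)    [combine like terms]
= -3304u^2vw - 1416uvw^2 + 4256u^3v + 1824u^2vw + 2520u^2v^2 + 1080uv^2w - 5824u^2w - 2496uw^2 + 4928u^3 + 2112u^2w + 7224u^2v + 3096uvw - 2240u^3w - 960u^2w^2 + 1792u^4 + 768u^3w + 560uvw^2 + 240vw^3 - 630uv^2w - 270v^2w^2 + 896uw^2 + 384w^3 - 2688uvw - 1152vw^2 + 448u^2w^2 + 192uw^3 + 1890uv^2 + 810v^2w - 2688uw - 1152w^2 + 2688u^2 + 1152uw + 3024uv + 1296vw    [distributive law]
= -1480u^2vw - 856uvw^2 + 4256u^3v + 2520u^2v^2 + 450uv^2w - 3712u^2w - 1600uw^2 + 4928u^3 + 7224u^2v + 408uvw - 1472u^3w - 512u^2w^2 + 1792u^4 + 240vw^3 - 270v^2w^2 + 384w^3 - 1152vw^2 + 192uw^3 + 1890uv^2 + 810v^2w - 1536uw - 1152w^2 + 2688u^2 + 3024uv + 1296vw    [combine like terms]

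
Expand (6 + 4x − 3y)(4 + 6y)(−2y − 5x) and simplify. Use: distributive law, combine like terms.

(6 + 4x − 3y)(4 + 6y)(−2y − 5x)
= (24 + 36y + 16x + 24xy − 12y − 18y^2)(−2y − 5x)    [distributive law]
= (24 + 24y + 16x + 24xy − 18y^2)(−2y − 5x)    [combine like terms]
= −48y − 120x − 48y^2 − 120xy − 32xy − 80x^2 − 48xy^2 − 120x^2y + 36y^3 + 90xy^2    [distributive law]
= −48y − 120x − 48y^2 − 152xy − 80x^2 + 42xy^2 − 120x^2y + 36y^3    [combine like terms]

−48y − 120x − 48y^2 − 152xy − 80x^2 + 42xy^2 − 120x^2y + 36y^3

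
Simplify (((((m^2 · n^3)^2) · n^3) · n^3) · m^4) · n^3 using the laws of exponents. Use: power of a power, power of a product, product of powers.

(((((m^2 · n^3)^2) · n^3) · n^3) · m^4) · n^3
= ((((((m^2)^2) · ((n^3)^2)) · n^3) · n^3) · m^4) · n^3    [power of a product]
= ((((m^4 · ((n^3)^2)) · n^3) · n^3) · m^4) · n^3    [power of a power]
= ((((m^4 · n^6) · n^3) · n^3) · m^4) · n^3    [power of a power]
= m^8·n^15    [product of powers]

m^8·n^15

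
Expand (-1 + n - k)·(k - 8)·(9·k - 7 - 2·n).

(-1 + n - k)·(k - 8)·(9·k - 7 - 2·n)
= (-k + 8 + k·n - 8·n - k^2 + 8·k)·(9·k - 7 - 2·n)    [distributive law]
= (7·k + 8 + k·n - 8·n - k^2)·(9·k - 7 - 2·n)    [combine like terms]
= 63·k^2 - 49·k - 14·k·n + 72·k - 56 - 16·n + 9·k^2·n - 7·k·n - 2·k·n^2 - 72·k·n + 56·n + 16·n^2 - 9·k^3 + 7·k^2 + 2·k^2·n    [distributive law]
= 70·k^2 + 23·k - 93·k·n - 56 + 40·n + 11·k^2·n - 2·k·n^2 + 16·n^2 - 9·k^3    [combine like terms]

70·k^2 + 23·k - 93·k·n - 56 + 40·n + 11·k^2·n - 2·k·n^2 + 16·n^2 - 9·k^3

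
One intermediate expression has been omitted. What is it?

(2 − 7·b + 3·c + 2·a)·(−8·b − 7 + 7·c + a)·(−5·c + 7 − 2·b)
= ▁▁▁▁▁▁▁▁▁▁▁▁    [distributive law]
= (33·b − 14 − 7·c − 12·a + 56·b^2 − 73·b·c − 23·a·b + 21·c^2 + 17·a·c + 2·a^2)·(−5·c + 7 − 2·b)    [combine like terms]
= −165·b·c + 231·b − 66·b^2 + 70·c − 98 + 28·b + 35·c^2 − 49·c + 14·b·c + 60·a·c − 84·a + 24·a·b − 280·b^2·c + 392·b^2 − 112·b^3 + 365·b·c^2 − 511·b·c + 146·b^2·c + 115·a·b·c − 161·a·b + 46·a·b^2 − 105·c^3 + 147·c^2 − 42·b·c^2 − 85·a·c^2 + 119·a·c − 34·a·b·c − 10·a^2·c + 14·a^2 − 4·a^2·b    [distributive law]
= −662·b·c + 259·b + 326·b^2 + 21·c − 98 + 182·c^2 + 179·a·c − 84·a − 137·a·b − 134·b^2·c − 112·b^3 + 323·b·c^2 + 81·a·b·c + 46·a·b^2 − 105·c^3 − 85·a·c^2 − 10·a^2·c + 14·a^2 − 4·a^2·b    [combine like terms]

After distributive law, the bracketed line is:

(−16·b − 14 + 14·c + 2·a + 56·b^2 + 49·b − 49·b·c − 7·a·b − 24·b·c − 21·c + 21·c^2 + 3·a·c − 16·a·b − 14·a + 14·a·c + 2·a^2)·(−5·c + 7 − 2·b)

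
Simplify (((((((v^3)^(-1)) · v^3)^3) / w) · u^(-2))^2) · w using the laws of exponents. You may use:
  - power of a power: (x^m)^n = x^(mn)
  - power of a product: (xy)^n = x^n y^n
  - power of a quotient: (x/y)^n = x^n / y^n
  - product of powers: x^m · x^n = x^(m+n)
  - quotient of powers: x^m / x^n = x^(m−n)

u^(-4)w^(-1)

(((((((v^3)^(-1)) · v^3)^3) / w) · u^(-2))^2) · w
= (((((((v^3)^(-1)) · v^3)^3) / w)^2) · ((u^(-2))^2)) · w    [power of a product]
= (((((((v^3)^(-1)) · v^3)^3)^2) / (w^2)) · ((u^(-2))^2)) · w    [power of a quotient]
= ((((((v^3)^(-1)) · v^3)^6) / (w^2)) · ((u^(-2))^2)) · w    [power of a power]
= ((((((v^3)^(-1))^6) · ((v^3)^6)) / (w^2)) · ((u^(-2))^2)) · w    [power of a product]
= (((((v^3)^(-6)) · ((v^3)^6)) / (w^2)) · ((u^(-2))^2)) · w    [power of a power]
= (((v^(-18) · ((v^3)^6)) / (w^2)) · ((u^(-2))^2)) · w    [power of a power]
= (((v^(-18) · v^18) / (w^2)) · ((u^(-2))^2)) · w    [power of a power]
= ((v^0 / (w^2)) · ((u^(-2))^2)) · w    [product of powers]
= ((v^0 / w^2) · u^(-4)) · w    [power of a power]
= u^(-4)w^(-1)    [quotient of powers]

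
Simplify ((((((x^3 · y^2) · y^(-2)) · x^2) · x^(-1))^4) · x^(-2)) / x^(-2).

x^16

((((((x^3 · y^2) · y^(-2)) · x^2) · x^(-1))^4) · x^(-2)) / x^(-2)
= ((((((x^3 · y^2) · y^(-2)) · x^2)^4) · ((x^(-1))^4)) · x^(-2)) / x^(-2)    [power of a product]
= ((((((x^3 · y^2) · y^(-2))^4) · ((x^2)^4)) · ((x^(-1))^4)) · x^(-2)) / x^(-2)    [power of a product]
= ((((((x^3 · y^2)^4) · ((y^(-2))^4)) · ((x^2)^4)) · ((x^(-1))^4)) · x^(-2)) / x^(-2)    [power of a product]
= (((((((x^3)^4) · ((y^2)^4)) · ((y^(-2))^4)) · ((x^2)^4)) · ((x^(-1))^4)) · x^(-2)) / x^(-2)    [power of a product]
= (((((x^12 · ((y^2)^4)) · ((y^(-2))^4)) · ((x^2)^4)) · ((x^(-1))^4)) · x^(-2)) / x^(-2)    [power of a power]
= (((((x^12 · y^8) · ((y^(-2))^4)) · ((x^2)^4)) · ((x^(-1))^4)) · x^(-2)) / x^(-2)    [power of a power]
= (((((x^12 · y^8) · y^(-8)) · ((x^2)^4)) · ((x^(-1))^4)) · x^(-2)) / x^(-2)    [power of a power]
= (((((x^12 · y^8) · y^(-8)) · x^8) · ((x^(-1))^4)) · x^(-2)) / x^(-2)    [power of a power]
= (((((x^12 · y^8) · y^(-8)) · x^8) · x^(-4)) · x^(-2)) / x^(-2)    [power of a power]
= x^16    [quotient of powers; product of powers]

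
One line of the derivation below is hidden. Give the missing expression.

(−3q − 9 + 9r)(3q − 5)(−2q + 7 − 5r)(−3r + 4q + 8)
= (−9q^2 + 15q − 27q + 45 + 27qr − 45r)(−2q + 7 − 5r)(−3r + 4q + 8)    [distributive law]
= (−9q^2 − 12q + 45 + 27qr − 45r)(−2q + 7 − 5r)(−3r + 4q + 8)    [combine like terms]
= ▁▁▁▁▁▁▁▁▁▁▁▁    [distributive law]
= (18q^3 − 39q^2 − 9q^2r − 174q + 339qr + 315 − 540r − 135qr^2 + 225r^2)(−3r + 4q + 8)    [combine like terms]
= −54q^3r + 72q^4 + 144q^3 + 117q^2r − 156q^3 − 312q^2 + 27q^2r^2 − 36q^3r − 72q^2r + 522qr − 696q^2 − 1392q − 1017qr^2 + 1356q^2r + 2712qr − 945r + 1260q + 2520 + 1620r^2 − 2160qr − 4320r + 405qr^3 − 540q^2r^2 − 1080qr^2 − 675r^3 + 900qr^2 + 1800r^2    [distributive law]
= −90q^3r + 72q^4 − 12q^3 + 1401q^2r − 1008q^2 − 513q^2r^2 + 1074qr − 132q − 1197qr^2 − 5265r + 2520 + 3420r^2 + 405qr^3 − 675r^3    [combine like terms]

By distributive law:

(18q^3 − 63q^2 + 45q^2r + 24q^2 − 84q + 60qr − 90q + 315 − 225r − 54q^2r + 189qr − 135qr^2 + 90qr − 315r + 225r^2)(−3r + 4q + 8)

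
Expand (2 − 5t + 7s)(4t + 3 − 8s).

(2 − 5t + 7s)(4t + 3 − 8s)
= 8t + 6 − 16s − 20t^2 − 15t + 40st + 28st + 21s − 56s^2    [distributive law]
= −7t + 6 + 5s − 20t^2 + 68st − 56s^2    [combine like terms]

−7t + 6 + 5s − 20t^2 + 68st − 56s^2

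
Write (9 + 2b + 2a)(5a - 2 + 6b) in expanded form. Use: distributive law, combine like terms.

(9 + 2b + 2a)(5a - 2 + 6b)
= 45a - 18 + 54b + 10ab - 4b + 12b^2 + 10a^2 - 4a + 12ab    [distributive law]
= 41a - 18 + 50b + 22ab + 12b^2 + 10a^2    [combine like terms]

41a - 18 + 50b + 22ab + 12b^2 + 10a^2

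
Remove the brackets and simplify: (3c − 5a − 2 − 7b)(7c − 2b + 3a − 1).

(3c − 5a − 2 − 7b)(7c − 2b + 3a − 1)
= 21c^2 − 6bc + 9ac − 3c − 35ac + 10ab − 15a^2 + 5a − 14c + 4b − 6a + 2 − 49bc + 14b^2 − 21ab + 7b    [distributive law]
= 21c^2 − 55bc − 26ac − 17c − 11ab − 15a^2 − a + 11b + 2 + 14b^2    [combine like terms]

21c^2 − 55bc − 26ac − 17c − 11ab − 15a^2 − a + 11b + 2 + 14b^2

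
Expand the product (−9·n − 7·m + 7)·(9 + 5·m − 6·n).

−123·n − 3·m·n + 54·n^2 − 28·m − 35·m^2 + 63

(−9·n − 7·m + 7)·(9 + 5·m − 6·n)
= −81·n − 45·m·n + 54·n^2 − 63·m − 35·m^2 + 42·m·n + 63 + 35·m − 42·n    [distributive law]
= −123·n − 3·m·n + 54·n^2 − 28·m − 35·m^2 + 63    [combine like terms]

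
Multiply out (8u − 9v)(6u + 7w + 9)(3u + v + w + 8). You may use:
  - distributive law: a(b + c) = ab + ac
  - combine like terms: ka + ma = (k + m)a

144u^3 − 114u^2v + 216u^2w + 600u^2 − 187uvw + 56uw^2 + 520uw − 603uv + 576u − 54uv^2 − 63v^2w − 63vw^2 − 585vw − 81v^2 − 648v

(8u − 9v)(6u + 7w + 9)(3u + v + w + 8)
= (48u^2 + 56uw + 72u − 54uv − 63vw − 81v)(3u + v + w + 8)    [distributive law]
= 144u^3 + 48u^2v + 48u^2w + 384u^2 + 168u^2w + 56uvw + 56uw^2 + 448uw + 216u^2 + 72uv + 72uw + 576u − 162u^2v − 54uv^2 − 54uvw − 432uv − 189uvw − 63v^2w − 63vw^2 − 504vw − 243uv − 81v^2 − 81vw − 648v    [distributive law]
= 144u^3 − 114u^2v + 216u^2w + 600u^2 − 187uvw + 56uw^2 + 520uw − 603uv + 576u − 54uv^2 − 63v^2w − 63vw^2 − 585vw − 81v^2 − 648v    [combine like terms]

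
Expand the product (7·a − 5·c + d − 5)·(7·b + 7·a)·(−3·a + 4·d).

−147·a^2·b + 175·a·b·d − 147·a^3 + 175·a^2·d + 105·a·b·c − 140·b·c·d + 105·a^2·c − 140·a·c·d + 28·b·d^2 + 28·a·d^2 + 105·a·b − 140·b·d + 105·a^2 − 140·a·d

(7·a − 5·c + d − 5)·(7·b + 7·a)·(−3·a + 4·d)
= (49·a·b + 49·a^2 − 35·b·c − 35·a·c + 7·b·d + 7·a·d − 35·b − 35·a)·(−3·a + 4·d)    [distributive law]
= −147·a^2·b + 196·a·b·d − 147·a^3 + 196·a^2·d + 105·a·b·c − 140·b·c·d + 105·a^2·c − 140·a·c·d − 21·a·b·d + 28·b·d^2 − 21·a^2·d + 28·a·d^2 + 105·a·b − 140·b·d + 105·a^2 − 140·a·d    [distributive law]
= −147·a^2·b + 175·a·b·d − 147·a^3 + 175·a^2·d + 105·a·b·c − 140·b·c·d + 105·a^2·c − 140·a·c·d + 28·b·d^2 + 28·a·d^2 + 105·a·b − 140·b·d + 105·a^2 − 140·a·d    [combine like terms]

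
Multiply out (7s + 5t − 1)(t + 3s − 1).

22st + 21s^2 − 10s + 5t^2 − 6t + 1

(7s + 5t − 1)(t + 3s − 1)
= 7st + 21s^2 − 7s + 5t^2 + 15st − 5t − t − 3s + 1    [distributive law]
= 22st + 21s^2 − 10s + 5t^2 − 6t + 1    [combine like terms]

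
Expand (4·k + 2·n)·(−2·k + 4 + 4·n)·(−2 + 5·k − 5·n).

96·k^2 − 40·k^3 + 100·k^2·n − 32·k − 64·k·n − 20·k·n^2 − 16·n − 56·n^2 − 40·n^3

(4·k + 2·n)·(−2·k + 4 + 4·n)·(−2 + 5·k − 5·n)
= (−8·k^2 + 16·k + 16·k·n − 4·k·n + 8·n + 8·n^2)·(−2 + 5·k − 5·n)    [distributive law]
= (−8·k^2 + 16·k + 12·k·n + 8·n + 8·n^2)·(−2 + 5·k − 5·n)    [combine like terms]
= 16·k^2 − 40·k^3 + 40·k^2·n − 32·k + 80·k^2 − 80·k·n − 24·k·n + 60·k^2·n − 60·k·n^2 − 16·n + 40·k·n − 40·n^2 − 16·n^2 + 40·k·n^2 − 40·n^3    [distributive law]
= 96·k^2 − 40·k^3 + 100·k^2·n − 32·k − 64·k·n − 20·k·n^2 − 16·n − 56·n^2 − 40·n^3    [combine like terms]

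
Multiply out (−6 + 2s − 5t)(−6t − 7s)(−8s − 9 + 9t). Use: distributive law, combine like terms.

(−6 + 2s − 5t)(−6t − 7s)(−8s − 9 + 9t)
= (36t + 42s − 12st − 14s² + 30t² + 35st)(−8s − 9 + 9t)    [distributive law]
= (36t + 42s + 23st − 14s² + 30t²)(−8s − 9 + 9t)    [combine like terms]
= −288st − 324t + 324t² − 336s² − 378s + 378st − 184s²t − 207st + 207st² + 112s³ + 126s² − 126s²t − 240st² − 270t² + 270t³    [distributive law]
= −117st − 324t + 54t² − 210s² − 378s − 310s²t − 33st² + 112s³ + 270t³    [combine like terms]

−117st − 324t + 54t² − 210s² − 378s − 310s²t − 33st² + 112s³ + 270t³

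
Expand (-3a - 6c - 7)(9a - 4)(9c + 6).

(-3a - 6c - 7)(9a - 4)(9c + 6)
= (-27a^2 + 12a - 54ac + 24c - 63a + 28)(9c + 6)    [distributive law]
= (-27a^2 - 51a - 54ac + 24c + 28)(9c + 6)    [combine like terms]
= -243a^2c - 162a^2 - 459ac - 306a - 486ac^2 - 324ac + 216c^2 + 144c + 252c + 168    [distributive law]
= -243a^2c - 162a^2 - 783ac - 306a - 486ac^2 + 216c^2 + 396c + 168    [combine like terms]

-243a^2c - 162a^2 - 783ac - 306a - 486ac^2 + 216c^2 + 396c + 168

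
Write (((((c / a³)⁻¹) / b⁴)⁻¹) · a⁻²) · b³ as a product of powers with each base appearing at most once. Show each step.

(((((c / a³)⁻¹) / b⁴)⁻¹) · a⁻²) · b³
= (((((c / a³)⁻¹)⁻¹) / ((b⁴)⁻¹)) · a⁻²) · b³    [power of a quotient]
= ((((c / a³)¹) / ((b⁴)⁻¹)) · a⁻²) · b³    [power of a power]
= ((((c¹) / ((a³)¹)) / ((b⁴)⁻¹)) · a⁻²) · b³    [power of a quotient]
= (((c / ((a³)¹)) / ((b⁴)⁻¹)) · a⁻²) · b³    [power of a power]
= (((c / a³) / ((b⁴)⁻¹)) · a⁻²) · b³    [power of a power]
= (((c / a³) / b⁻⁴) · a⁻²) · b³    [power of a power]
= a⁻⁵b⁷c    [quotient of powers]

a⁻⁵b⁷c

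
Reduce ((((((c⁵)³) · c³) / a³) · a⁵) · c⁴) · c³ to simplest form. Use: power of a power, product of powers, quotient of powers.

a²c²⁵

((((((c⁵)³) · c³) / a³) · a⁵) · c⁴) · c³
= ((((c¹⁵ · c³) / a³) · a⁵) · c⁴) · c³    [power of a power]
= (((c¹⁸ / a³) · a⁵) · c⁴) · c³    [product of powers]
= a²c²⁵    [quotient of powers; product of powers]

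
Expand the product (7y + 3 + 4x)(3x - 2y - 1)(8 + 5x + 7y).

74xy + 149x^2y + 21xy^2 - 203y^2 - 98y^3 - 125y + 25x + 121x^2 - 24 + 60x^3

(7y + 3 + 4x)(3x - 2y - 1)(8 + 5x + 7y)
= (21xy - 14y^2 - 7y + 9x - 6y - 3 + 12x^2 - 8xy - 4x)(8 + 5x + 7y)    [distributive law]
= (13xy - 14y^2 - 13y + 5x - 3 + 12x^2)(8 + 5x + 7y)    [combine like terms]
= 104xy + 65x^2y + 91xy^2 - 112y^2 - 70xy^2 - 98y^3 - 104y - 65xy - 91y^2 + 40x + 25x^2 + 35xy - 24 - 15x - 21y + 96x^2 + 60x^3 + 84x^2y    [distributive law]
= 74xy + 149x^2y + 21xy^2 - 203y^2 - 98y^3 - 125y + 25x + 121x^2 - 24 + 60x^3    [combine like terms]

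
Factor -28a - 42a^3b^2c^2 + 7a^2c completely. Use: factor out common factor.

7a(-4 - 6a^2b^2c^2 + ac)

-28a - 42a^3b^2c^2 + 7a^2c
= 7(-4a - 6a^3b^2c^2 + a^2c)    [factor out 7]
= 7a(-4 - 6a^2b^2c^2 + ac)    [factor out a]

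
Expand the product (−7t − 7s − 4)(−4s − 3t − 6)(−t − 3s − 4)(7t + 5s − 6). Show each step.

(−7t − 7s − 4)(−4s − 3t − 6)(−t − 3s − 4)(7t + 5s − 6)
= (28st + 21t^2 + 42t + 28s^2 + 21st + 42s + 16s + 12t + 24)(−t − 3s − 4)(7t + 5s − 6)    [distributive law]
= (49st + 21t^2 + 54t + 28s^2 + 58s + 24)(−t − 3s − 4)(7t + 5s − 6)    [combine like terms]
= (−49st^2 − 147s^2t − 196st − 21t^3 − 63st^2 − 84t^2 − 54t^2 − 162st − 216t − 28s^2t − 84s^3 − 112s^2 − 58st − 174s^2 − 232s − 24t − 72s − 96)(7t + 5s − 6)    [distributive law]
= (−112st^2 − 175s^2t − 416st − 21t^3 − 138t^2 − 240t − 84s^3 − 286s^2 − 304s − 96)(7t + 5s − 6)    [combine like terms]
= −784st^3 − 560s^2t^2 + 672st^2 − 1225s^2t^2 − 875s^3t + 1050s^2t − 2912st^2 − 2080s^2t + 2496st − 147t^4 − 105st^3 + 126t^3 − 966t^3 − 690st^2 + 828t^2 − 1680t^2 − 1200st + 1440t − 588s^3t − 420s^4 + 504s^3 − 2002s^2t − 1430s^3 + 1716s^2 − 2128st − 1520s^2 + 1824s − 672t − 480s + 576    [distributive law]
= −889st^3 − 1785s^2t^2 − 2930st^2 − 1463s^3t − 3032s^2t − 832st − 147t^4 − 840t^3 − 852t^2 + 768t − 420s^4 − 926s^3 + 196s^2 + 1344s + 576    [combine like terms]

−889st^3 − 1785s^2t^2 − 2930st^2 − 1463s^3t − 3032s^2t − 832st − 147t^4 − 840t^3 − 852t^2 + 768t − 420s^4 − 926s^3 + 196s^2 + 1344s + 576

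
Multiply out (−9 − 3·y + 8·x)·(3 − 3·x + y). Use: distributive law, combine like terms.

−27 + 51·x − 18·y + 17·x·y − 3·y² − 24·x²

(−9 − 3·y + 8·x)·(3 − 3·x + y)
= −27 + 27·x − 9·y − 9·y + 9·x·y − 3·y² + 24·x − 24·x² + 8·x·y    [distributive law]
= −27 + 51·x − 18·y + 17·x·y − 3·y² − 24·x²    [combine like terms]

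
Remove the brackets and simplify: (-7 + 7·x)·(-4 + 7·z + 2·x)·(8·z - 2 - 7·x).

322·z - 56 - 112·x - 392·z^2 - 91·x·z + 266·x^2 + 392·x·z^2 - 231·x^2·z - 98·x^3

(-7 + 7·x)·(-4 + 7·z + 2·x)·(8·z - 2 - 7·x)
= (28 - 49·z - 14·x - 28·x + 49·x·z + 14·x^2)·(8·z - 2 - 7·x)    [distributive law]
= (28 - 49·z - 42·x + 49·x·z + 14·x^2)·(8·z - 2 - 7·x)    [combine like terms]
= 224·z - 56 - 196·x - 392·z^2 + 98·z + 343·x·z - 336·x·z + 84·x + 294·x^2 + 392·x·z^2 - 98·x·z - 343·x^2·z + 112·x^2·z - 28·x^2 - 98·x^3    [distributive law]
= 322·z - 56 - 112·x - 392·z^2 - 91·x·z + 266·x^2 + 392·x·z^2 - 231·x^2·z - 98·x^3    [combine like terms]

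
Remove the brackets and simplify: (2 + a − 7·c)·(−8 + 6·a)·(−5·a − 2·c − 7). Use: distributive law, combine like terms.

52·a − 360·c + 112 − 62·a^2 + 6·a·c − 30·a^3 + 198·a^2·c − 112·c^2 + 84·a·c^2

(2 + a − 7·c)·(−8 + 6·a)·(−5·a − 2·c − 7)
= (−16 + 12·a − 8·a + 6·a^2 + 56·c − 42·a·c)·(−5·a − 2·c − 7)    [distributive law]
= (−16 + 4·a + 6·a^2 + 56·c − 42·a·c)·(−5·a − 2·c − 7)    [combine like terms]
= 80·a + 32·c + 112 − 20·a^2 − 8·a·c − 28·a − 30·a^3 − 12·a^2·c − 42·a^2 − 280·a·c − 112·c^2 − 392·c + 210·a^2·c + 84·a·c^2 + 294·a·c    [distributive law]
= 52·a − 360·c + 112 − 62·a^2 + 6·a·c − 30·a^3 + 198·a^2·c − 112·c^2 + 84·a·c^2    [combine like terms]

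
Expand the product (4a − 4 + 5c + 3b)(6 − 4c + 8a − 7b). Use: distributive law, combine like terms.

(4a − 4 + 5c + 3b)(6 − 4c + 8a − 7b)
= 24a − 16ac + 32a² − 28ab − 24 + 16c − 32a + 28b + 30c − 20c² + 40ac − 35bc + 18b − 12bc + 24ab − 21b²    [distributive law]
= −8a + 24ac + 32a² − 4ab − 24 + 46c + 46b − 20c² − 47bc − 21b²    [combine like terms]

−8a + 24ac + 32a² − 4ab − 24 + 46c + 46b − 20c² − 47bc − 21b²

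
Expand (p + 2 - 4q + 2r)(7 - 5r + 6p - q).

19p + 7pr + 6p^2 - 25pq + 14 + 4r - 30q + 18qr + 4q^2 - 10r^2

(p + 2 - 4q + 2r)(7 - 5r + 6p - q)
= 7p - 5pr + 6p^2 - pq + 14 - 10r + 12p - 2q - 28q + 20qr - 24pq + 4q^2 + 14r - 10r^2 + 12pr - 2qr    [distributive law]
= 19p + 7pr + 6p^2 - 25pq + 14 + 4r - 30q + 18qr + 4q^2 - 10r^2    [combine like terms]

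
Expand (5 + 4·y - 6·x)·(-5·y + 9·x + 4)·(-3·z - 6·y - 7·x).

27·y·z + 54·y² - 63·x·y - 63·x·z - 147·x² - 60·z - 120·y - 140·x + 60·y²·z + 120·y³ - 256·x·y² - 198·x·y·z - 138·x²·y + 162·x²·z + 378·x³

(5 + 4·y - 6·x)·(-5·y + 9·x + 4)·(-3·z - 6·y - 7·x)
= (-25·y + 45·x + 20 - 20·y² + 36·x·y + 16·y + 30·x·y - 54·x² - 24·x)·(-3·z - 6·y - 7·x)    [distributive law]
= (-9·y + 21·x + 20 - 20·y² + 66·x·y - 54·x²)·(-3·z - 6·y - 7·x)    [combine like terms]
= 27·y·z + 54·y² + 63·x·y - 63·x·z - 126·x·y - 147·x² - 60·z - 120·y - 140·x + 60·y²·z + 120·y³ + 140·x·y² - 198·x·y·z - 396·x·y² - 462·x²·y + 162·x²·z + 324·x²·y + 378·x³    [distributive law]
= 27·y·z + 54·y² - 63·x·y - 63·x·z - 147·x² - 60·z - 120·y - 140·x + 60·y²·z + 120·y³ - 256·x·y² - 198·x·y·z - 138·x²·y + 162·x²·z + 378·x³    [combine like terms]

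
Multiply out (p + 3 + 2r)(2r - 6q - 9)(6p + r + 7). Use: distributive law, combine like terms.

12p²r + 26pr² - 67pr - 36p²q - 78pqr - 150pq - 54p² - 225p + 16r² - 111r - 102qr - 126q - 189 + 4r³ - 12qr²

(p + 3 + 2r)(2r - 6q - 9)(6p + r + 7)
= (2pr - 6pq - 9p + 6r - 18q - 27 + 4r² - 12qr - 18r)(6p + r + 7)    [distributive law]
= (2pr - 6pq - 9p - 12r - 18q - 27 + 4r² - 12qr)(6p + r + 7)    [combine like terms]
= 12p²r + 2pr² + 14pr - 36p²q - 6pqr - 42pq - 54p² - 9pr - 63p - 72pr - 12r² - 84r - 108pq - 18qr - 126q - 162p - 27r - 189 + 24pr² + 4r³ + 28r² - 72pqr - 12qr² - 84qr    [distributive law]
= 12p²r + 26pr² - 67pr - 36p²q - 78pqr - 150pq - 54p² - 225p + 16r² - 111r - 102qr - 126q - 189 + 4r³ - 12qr²    [combine like terms]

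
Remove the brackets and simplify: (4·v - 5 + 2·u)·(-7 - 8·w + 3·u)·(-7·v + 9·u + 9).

(4·v - 5 + 2·u)·(-7 - 8·w + 3·u)·(-7·v + 9·u + 9)
= (-28·v - 32·v·w + 12·u·v + 35 + 40·w - 15·u - 14·u - 16·u·w + 6·u^2)·(-7·v + 9·u + 9)    [distributive law]
= (-28·v - 32·v·w + 12·u·v + 35 + 40·w - 29·u - 16·u·w + 6·u^2)·(-7·v + 9·u + 9)    [combine like terms]
= 196·v^2 - 252·u·v - 252·v + 224·v^2·w - 288·u·v·w - 288·v·w - 84·u·v^2 + 108·u^2·v + 108·u·v - 245·v + 315·u + 315 - 280·v·w + 360·u·w + 360·w + 203·u·v - 261·u^2 - 261·u + 112·u·v·w - 144·u^2·w - 144·u·w - 42·u^2·v + 54·u^3 + 54·u^2    [distributive law]
= 196·v^2 + 59·u·v - 497·v + 224·v^2·w - 176·u·v·w - 568·v·w - 84·u·v^2 + 66·u^2·v + 54·u + 315 + 216·u·w + 360·w - 207·u^2 - 144·u^2·w + 54·u^3    [combine like terms]

196·v^2 + 59·u·v - 497·v + 224·v^2·w - 176·u·v·w - 568·v·w - 84·u·v^2 + 66·u^2·v + 54·u + 315 + 216·u·w + 360·w - 207·u^2 - 144·u^2·w + 54·u^3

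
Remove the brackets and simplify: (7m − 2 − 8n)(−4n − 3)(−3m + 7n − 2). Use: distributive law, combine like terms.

(7m − 2 − 8n)(−4n − 3)(−3m + 7n − 2)
= (−28mn − 21m + 8n + 6 + 32n^2 + 24n)(−3m + 7n − 2)    [distributive law]
= (−28mn − 21m + 32n + 6 + 32n^2)(−3m + 7n − 2)    [combine like terms]
= 84m^2n − 196mn^2 + 56mn + 63m^2 − 147mn + 42m − 96mn + 224n^2 − 64n − 18m + 42n − 12 − 96mn^2 + 224n^3 − 64n^2    [distributive law]
= 84m^2n − 292mn^2 − 187mn + 63m^2 + 24m + 160n^2 − 22n − 12 + 224n^3    [combine like terms]

84m^2n − 292mn^2 − 187mn + 63m^2 + 24m + 160n^2 − 22n − 12 + 224n^3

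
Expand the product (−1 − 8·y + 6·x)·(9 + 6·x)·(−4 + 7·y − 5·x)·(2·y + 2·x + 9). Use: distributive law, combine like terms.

2097·y − 1251·x + 324 − 4086·y^2 + 8148·x·y − 3750·x^2 − 2256·x·y^2 + 5436·x^2·y − 2388·x^3 − 1008·y^3 − 672·x·y^3 + 312·x^2·y^2 + 624·x^3·y − 360·x^4

(−1 − 8·y + 6·x)·(9 + 6·x)·(−4 + 7·y − 5·x)·(2·y + 2·x + 9)
= (−9 − 6·x − 72·y − 48·x·y + 54·x + 36·x^2)·(−4 + 7·y − 5·x)·(2·y + 2·x + 9)    [distributive law]
= (−9 + 48·x − 72·y − 48·x·y + 36·x^2)·(−4 + 7·y − 5·x)·(2·y + 2·x + 9)    [combine like terms]
= (36 − 63·y + 45·x − 192·x + 336·x·y − 240·x^2 + 288·y − 504·y^2 + 360·x·y + 192·x·y − 336·x·y^2 + 240·x^2·y − 144·x^2 + 252·x^2·y − 180·x^3)·(2·y + 2·x + 9)    [distributive law]
= (36 + 225·y − 147·x + 888·x·y − 384·x^2 − 504·y^2 − 336·x·y^2 + 492·x^2·y − 180·x^3)·(2·y + 2·x + 9)    [combine like terms]
= 72·y + 72·x + 324 + 450·y^2 + 450·x·y + 2025·y − 294·x·y − 294·x^2 − 1323·x + 1776·x·y^2 + 1776·x^2·y + 7992·x·y − 768·x^2·y − 768·x^3 − 3456·x^2 − 1008·y^3 − 1008·x·y^2 − 4536·y^2 − 672·x·y^3 − 672·x^2·y^2 − 3024·x·y^2 + 984·x^2·y^2 + 984·x^3·y + 4428·x^2·y − 360·x^3·y − 360·x^4 − 1620·x^3    [distributive law]
= 2097·y − 1251·x + 324 − 4086·y^2 + 8148·x·y − 3750·x^2 − 2256·x·y^2 + 5436·x^2·y − 2388·x^3 − 1008·y^3 − 672·x·y^3 + 312·x^2·y^2 + 624·x^3·y − 360·x^4    [combine like terms]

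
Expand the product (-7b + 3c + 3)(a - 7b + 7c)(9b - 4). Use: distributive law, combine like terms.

(-7b + 3c + 3)(a - 7b + 7c)(9b - 4)
= (-7ab + 49b^2 - 49bc + 3ac - 21bc + 21c^2 + 3a - 21b + 21c)(9b - 4)    [distributive law]
= (-7ab + 49b^2 - 70bc + 3ac + 21c^2 + 3a - 21b + 21c)(9b - 4)    [combine like terms]
= -63ab^2 + 28ab + 441b^3 - 196b^2 - 630b^2c + 280bc + 27abc - 12ac + 189bc^2 - 84c^2 + 27ab - 12a - 189b^2 + 84b + 189bc - 84c    [distributive law]
= -63ab^2 + 55ab + 441b^3 - 385b^2 - 630b^2c + 469bc + 27abc - 12ac + 189bc^2 - 84c^2 - 12a + 84b - 84c    [combine like terms]

-63ab^2 + 55ab + 441b^3 - 385b^2 - 630b^2c + 469bc + 27abc - 12ac + 189bc^2 - 84c^2 - 12a + 84b - 84c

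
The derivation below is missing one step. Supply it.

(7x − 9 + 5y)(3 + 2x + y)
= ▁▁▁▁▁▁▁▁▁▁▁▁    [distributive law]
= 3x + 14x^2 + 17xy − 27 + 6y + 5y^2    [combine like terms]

Applying distributive law to the line above:

21x + 14x^2 + 7xy − 27 − 18x − 9y + 15y + 10xy + 5y^2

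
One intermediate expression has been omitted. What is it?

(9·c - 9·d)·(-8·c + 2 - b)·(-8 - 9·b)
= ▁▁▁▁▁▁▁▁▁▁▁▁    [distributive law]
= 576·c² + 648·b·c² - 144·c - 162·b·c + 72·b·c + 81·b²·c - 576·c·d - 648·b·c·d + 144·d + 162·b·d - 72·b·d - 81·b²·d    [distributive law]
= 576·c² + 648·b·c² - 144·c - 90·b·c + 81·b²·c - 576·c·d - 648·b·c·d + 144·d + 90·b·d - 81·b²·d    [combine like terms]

By distributive law:

(-72·c² + 18·c - 9·b·c + 72·c·d - 18·d + 9·b·d)·(-8 - 9·b)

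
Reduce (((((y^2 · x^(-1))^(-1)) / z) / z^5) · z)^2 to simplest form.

(((((y^2 · x^(-1))^(-1)) / z) / z^5) · z)^2
= (((((y^2 · x^(-1))^(-1)) / z) / z^5)^2) · (z^2)    [power of a product]
= (((((y^2 · x^(-1))^(-1)) / z)^2) / ((z^5)^2)) · (z^2)    [power of a quotient]
= (((((y^2 · x^(-1))^(-1))^2) / (z^2)) / ((z^5)^2)) · (z^2)    [power of a quotient]
= ((((y^2 · x^(-1))^(-2)) / (z^2)) / ((z^5)^2)) · (z^2)    [power of a power]
= (((((y^2)^(-2)) · ((x^(-1))^(-2))) / (z^2)) / ((z^5)^2)) · (z^2)    [power of a product]
= (((y^(-4) · ((x^(-1))^(-2))) / (z^2)) / ((z^5)^2)) · (z^2)    [power of a power]
= (((y^(-4) · x^2) / (z^2)) / ((z^5)^2)) · (z^2)    [power of a power]
= (((y^(-4) · x^2) / z^2) / z^10) · (z^2)    [power of a power]
= x^2y^(-4)z^(-10)    [quotient of powers; product of powers]

x^2y^(-4)z^(-10)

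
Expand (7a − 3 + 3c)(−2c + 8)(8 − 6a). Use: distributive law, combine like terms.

−292ac + 84a^2c + 592a − 336a^2 + 240c − 192 − 48c^2 + 36ac^2

(7a − 3 + 3c)(−2c + 8)(8 − 6a)
= (−14ac + 56a + 6c − 24 − 6c^2 + 24c)(8 − 6a)    [distributive law]
= (−14ac + 56a + 30c − 24 − 6c^2)(8 − 6a)    [combine like terms]
= −112ac + 84a^2c + 448a − 336a^2 + 240c − 180ac − 192 + 144a − 48c^2 + 36ac^2    [distributive law]
= −292ac + 84a^2c + 592a − 336a^2 + 240c − 192 − 48c^2 + 36ac^2    [combine like terms]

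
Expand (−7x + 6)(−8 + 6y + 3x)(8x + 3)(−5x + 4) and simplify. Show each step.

−3317x³ + 2926x² + 72x + 1680x³y − 2154x²y + 108xy + 840x⁴ − 576 + 432y

(−7x + 6)(−8 + 6y + 3x)(8x + 3)(−5x + 4)
= (56x − 42xy − 21x² − 48 + 36y + 18x)(8x + 3)(−5x + 4)    [distributive law]
= (74x − 42xy − 21x² − 48 + 36y)(8x + 3)(−5x + 4)    [combine like terms]
= (592x² + 222x − 336x²y − 126xy − 168x³ − 63x² − 384x − 144 + 288xy + 108y)(−5x + 4)    [distributive law]
= (529x² − 162x − 336x²y + 162xy − 168x³ − 144 + 108y)(−5x + 4)    [combine like terms]
= −2645x³ + 2116x² + 810x² − 648x + 1680x³y − 1344x²y − 810x²y + 648xy + 840x⁴ − 672x³ + 720x − 576 − 540xy + 432y    [distributive law]
= −3317x³ + 2926x² + 72x + 1680x³y − 2154x²y + 108xy + 840x⁴ − 576 + 432y    [combine like terms]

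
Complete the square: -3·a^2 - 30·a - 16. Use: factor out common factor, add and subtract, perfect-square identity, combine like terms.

-3(a + 5)^2 + 59

-3·a^2 - 30·a - 16
= -3(a^2 + 10·a) - 16    [factor out -3 from the a-terms]
= -3(a^2 + 10·a + 25 - 25) - 16    [add and subtract 25 inside the bracket]
= -3(a + 5)^2 + 75 - 16    [perfect-square identity]
= -3(a + 5)^2 + 59    [combine constants]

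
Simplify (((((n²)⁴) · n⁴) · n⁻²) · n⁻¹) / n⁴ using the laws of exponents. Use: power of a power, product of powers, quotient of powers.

n⁵

(((((n²)⁴) · n⁴) · n⁻²) · n⁻¹) / n⁴
= (((n⁸ · n⁴) · n⁻²) · n⁻¹) / n⁴    [power of a power]
= ((n¹² · n⁻²) · n⁻¹) / n⁴    [product of powers]
= (n¹⁰ · n⁻¹) / n⁴    [product of powers]
= n⁹ / n⁴    [product of powers]
= n⁵    [quotient of powers]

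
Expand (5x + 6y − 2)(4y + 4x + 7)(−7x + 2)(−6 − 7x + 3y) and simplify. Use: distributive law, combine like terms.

(5x + 6y − 2)(4y + 4x + 7)(−7x + 2)(−6 − 7x + 3y)
= (20xy + 20x^2 + 35x + 24y^2 + 24xy + 42y − 8y − 8x − 14)(−7x + 2)(−6 − 7x + 3y)    [distributive law]
= (44xy + 20x^2 + 27x + 24y^2 + 34y − 14)(−7x + 2)(−6 − 7x + 3y)    [combine like terms]
= (−308x^2y + 88xy − 140x^3 + 40x^2 − 189x^2 + 54x − 168xy^2 + 48y^2 − 238xy + 68y + 98x − 28)(−6 − 7x + 3y)    [distributive law]
= (−308x^2y − 150xy − 140x^3 − 149x^2 + 152x − 168xy^2 + 48y^2 + 68y − 28)(−6 − 7x + 3y)    [combine like terms]
= 1848x^2y + 2156x^3y − 924x^2y^2 + 900xy + 1050x^2y − 450xy^2 + 840x^3 + 980x^4 − 420x^3y + 894x^2 + 1043x^3 − 447x^2y − 912x − 1064x^2 + 456xy + 1008xy^2 + 1176x^2y^2 − 504xy^3 − 288y^2 − 336xy^2 + 144y^3 − 408y − 476xy + 204y^2 + 168 + 196x − 84y    [distributive law]
= 2451x^2y + 1736x^3y + 252x^2y^2 + 880xy + 222xy^2 + 1883x^3 + 980x^4 − 170x^2 − 716x − 504xy^3 − 84y^2 + 144y^3 − 492y + 168    [combine like terms]

2451x^2y + 1736x^3y + 252x^2y^2 + 880xy + 222xy^2 + 1883x^3 + 980x^4 − 170x^2 − 716x − 504xy^3 − 84y^2 + 144y^3 − 492y + 168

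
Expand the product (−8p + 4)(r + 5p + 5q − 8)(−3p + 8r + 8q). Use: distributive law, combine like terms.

−296p²r − 64pr² − 384pqr + 120p³ − 200p²q − 320pq² − 252p² + 660pr + 612pq + 32r² + 192qr + 160q² + 96p − 256r − 256q

(−8p + 4)(r + 5p + 5q − 8)(−3p + 8r + 8q)
= (−8pr − 40p² − 40pq + 64p + 4r + 20p + 20q − 32)(−3p + 8r + 8q)    [distributive law]
= (−8pr − 40p² − 40pq + 84p + 4r + 20q − 32)(−3p + 8r + 8q)    [combine like terms]
= 24p²r − 64pr² − 64pqr + 120p³ − 320p²r − 320p²q + 120p²q − 320pqr − 320pq² − 252p² + 672pr + 672pq − 12pr + 32r² + 32qr − 60pq + 160qr + 160q² + 96p − 256r − 256q    [distributive law]
= −296p²r − 64pr² − 384pqr + 120p³ − 200p²q − 320pq² − 252p² + 660pr + 612pq + 32r² + 192qr + 160q² + 96p − 256r − 256q    [combine like terms]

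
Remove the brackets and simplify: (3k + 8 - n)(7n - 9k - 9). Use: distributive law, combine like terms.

(3k + 8 - n)(7n - 9k - 9)
= 21kn - 27k^2 - 27k + 56n - 72k - 72 - 7n^2 + 9kn + 9n    [distributive law]
= 30kn - 27k^2 - 99k + 65n - 72 - 7n^2    [combine like terms]

30kn - 27k^2 - 99k + 65n - 72 - 7n^2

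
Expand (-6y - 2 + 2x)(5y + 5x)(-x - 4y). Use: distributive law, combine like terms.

110xy^2 + 120y^3 - 20x^2y + 50xy + 40y^2 + 10x^2 - 10x^3

(-6y - 2 + 2x)(5y + 5x)(-x - 4y)
= (-30y^2 - 30xy - 10y - 10x + 10xy + 10x^2)(-x - 4y)    [distributive law]
= (-30y^2 - 20xy - 10y - 10x + 10x^2)(-x - 4y)    [combine like terms]
= 30xy^2 + 120y^3 + 20x^2y + 80xy^2 + 10xy + 40y^2 + 10x^2 + 40xy - 10x^3 - 40x^2y    [distributive law]
= 110xy^2 + 120y^3 - 20x^2y + 50xy + 40y^2 + 10x^2 - 10x^3    [combine like terms]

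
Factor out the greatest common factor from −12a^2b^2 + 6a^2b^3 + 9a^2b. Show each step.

−12a^2b^2 + 6a^2b^3 + 9a^2b
= 3(−4a^2b^2 + 2a^2b^3 + 3a^2b)    [factor out 3]
= 3a^2b(−4b + 2b^2 + 3)    [factor out a^2b]

3a^2b(−4b + 2b^2 + 3)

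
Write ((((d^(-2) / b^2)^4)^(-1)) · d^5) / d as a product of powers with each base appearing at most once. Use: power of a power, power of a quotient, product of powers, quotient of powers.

((((d^(-2) / b^2)^4)^(-1)) · d^5) / d
= (((d^(-2) / b^2)^(-4)) · d^5) / d    [power of a power]
= ((((d^(-2))^(-4)) / ((b^2)^(-4))) · d^5) / d    [power of a quotient]
= ((d^8 / ((b^2)^(-4))) · d^5) / d    [power of a power]
= ((d^8 / b^(-8)) · d^5) / d    [power of a power]
= b^8d^12    [quotient of powers; product of powers]

b^8d^12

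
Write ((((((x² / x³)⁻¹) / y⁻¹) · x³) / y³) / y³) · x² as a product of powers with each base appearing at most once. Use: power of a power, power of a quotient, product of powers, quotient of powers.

((((((x² / x³)⁻¹) / y⁻¹) · x³) / y³) / y³) · x²
= (((((((x²)⁻¹) / ((x³)⁻¹)) / y⁻¹) · x³) / y³) / y³) · x²    [power of a quotient]
= (((((x⁻² / ((x³)⁻¹)) / y⁻¹) · x³) / y³) / y³) · x²    [power of a power]
= (((((x⁻² / x⁻³) / y⁻¹) · x³) / y³) / y³) · x²    [power of a power]
= ((((x / y⁻¹) · x³) / y³) / y³) · x²    [quotient of powers]
= x⁶y⁻⁵    [quotient of powers; product of powers]

x⁶y⁻⁵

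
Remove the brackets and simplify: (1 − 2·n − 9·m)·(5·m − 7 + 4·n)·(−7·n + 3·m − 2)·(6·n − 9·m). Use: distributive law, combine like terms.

−990·m·n^2 + 4734·m^2·n − 2646·m^3 − 1059·m·n + 1413·m^2 + 78·n^2 + 84·n − 126·m − 660·n^3 + 1284·m·n^3 − 1620·m^2·n^2 − 2403·m^3·n + 336·n^4 + 1215·m^4

(1 − 2·n − 9·m)·(5·m − 7 + 4·n)·(−7·n + 3·m − 2)·(6·n − 9·m)
= (5·m − 7 + 4·n − 10·m·n + 14·n − 8·n^2 − 45·m^2 + 63·m − 36·m·n)·(−7·n + 3·m − 2)·(6·n − 9·m)    [distributive law]
= (68·m − 7 + 18·n − 46·m·n − 8·n^2 − 45·m^2)·(−7·n + 3·m − 2)·(6·n − 9·m)    [combine like terms]
= (−476·m·n + 204·m^2 − 136·m + 49·n − 21·m + 14 − 126·n^2 + 54·m·n − 36·n + 322·m·n^2 − 138·m^2·n + 92·m·n + 56·n^3 − 24·m·n^2 + 16·n^2 + 315·m^2·n − 135·m^3 + 90·m^2)·(6·n − 9·m)    [distributive law]
= (−330·m·n + 294·m^2 − 157·m + 13·n + 14 − 110·n^2 + 298·m·n^2 + 177·m^2·n + 56·n^3 − 135·m^3)·(6·n − 9·m)    [combine like terms]
= −1980·m·n^2 + 2970·m^2·n + 1764·m^2·n − 2646·m^3 − 942·m·n + 1413·m^2 + 78·n^2 − 117·m·n + 84·n − 126·m − 660·n^3 + 990·m·n^2 + 1788·m·n^3 − 2682·m^2·n^2 + 1062·m^2·n^2 − 1593·m^3·n + 336·n^4 − 504·m·n^3 − 810·m^3·n + 1215·m^4    [distributive law]
= −990·m·n^2 + 4734·m^2·n − 2646·m^3 − 1059·m·n + 1413·m^2 + 78·n^2 + 84·n − 126·m − 660·n^3 + 1284·m·n^3 − 1620·m^2·n^2 − 2403·m^3·n + 336·n^4 + 1215·m^4    [combine like terms]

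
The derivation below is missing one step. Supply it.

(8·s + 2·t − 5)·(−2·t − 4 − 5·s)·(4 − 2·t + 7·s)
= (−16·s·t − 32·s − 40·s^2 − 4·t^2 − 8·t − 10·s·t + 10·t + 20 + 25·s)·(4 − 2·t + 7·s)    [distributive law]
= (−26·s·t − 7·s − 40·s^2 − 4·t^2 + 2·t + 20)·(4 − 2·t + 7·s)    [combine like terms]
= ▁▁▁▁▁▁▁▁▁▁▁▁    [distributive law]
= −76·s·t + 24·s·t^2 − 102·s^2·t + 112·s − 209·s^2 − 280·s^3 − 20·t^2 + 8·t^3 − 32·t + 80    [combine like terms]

Applying distributive law to the line above:

−104·s·t + 52·s·t^2 − 182·s^2·t − 28·s + 14·s·t − 49·s^2 − 160·s^2 + 80·s^2·t − 280·s^3 − 16·t^2 + 8·t^3 − 28·s·t^2 + 8·t − 4·t^2 + 14·s·t + 80 − 40·t + 140·s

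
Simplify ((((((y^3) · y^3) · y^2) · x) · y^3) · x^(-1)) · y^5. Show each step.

y^16

((((((y^3) · y^3) · y^2) · x) · y^3) · x^(-1)) · y^5
= ((((y^6 · y^2) · x) · y^3) · x^(-1)) · y^5    [product of powers]
= (((y^8 · x) · y^3) · x^(-1)) · y^5    [product of powers]
= y^16    [product of powers]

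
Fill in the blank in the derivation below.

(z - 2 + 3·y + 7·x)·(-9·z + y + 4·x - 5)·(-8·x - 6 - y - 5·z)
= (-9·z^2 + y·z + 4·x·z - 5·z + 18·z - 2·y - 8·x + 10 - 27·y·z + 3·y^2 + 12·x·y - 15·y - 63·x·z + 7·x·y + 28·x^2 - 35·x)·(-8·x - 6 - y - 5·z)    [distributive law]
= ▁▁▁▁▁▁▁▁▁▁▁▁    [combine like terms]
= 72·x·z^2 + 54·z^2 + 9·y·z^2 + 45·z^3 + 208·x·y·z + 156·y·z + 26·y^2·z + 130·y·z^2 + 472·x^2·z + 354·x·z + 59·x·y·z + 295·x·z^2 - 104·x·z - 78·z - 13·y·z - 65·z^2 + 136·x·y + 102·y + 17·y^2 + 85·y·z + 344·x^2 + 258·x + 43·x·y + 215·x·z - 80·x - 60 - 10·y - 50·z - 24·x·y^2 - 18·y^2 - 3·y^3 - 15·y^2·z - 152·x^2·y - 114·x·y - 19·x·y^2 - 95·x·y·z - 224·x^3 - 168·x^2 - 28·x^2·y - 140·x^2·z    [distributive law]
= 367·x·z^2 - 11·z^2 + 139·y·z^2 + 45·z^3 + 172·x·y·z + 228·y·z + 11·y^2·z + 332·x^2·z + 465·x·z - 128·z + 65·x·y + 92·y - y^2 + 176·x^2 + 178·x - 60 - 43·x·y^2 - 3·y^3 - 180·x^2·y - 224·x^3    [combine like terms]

Applying combine like terms to the line above:

(-9·z^2 - 26·y·z - 59·x·z + 13·z - 17·y - 43·x + 10 + 3·y^2 + 19·x·y + 28·x^2)·(-8·x - 6 - y - 5·z)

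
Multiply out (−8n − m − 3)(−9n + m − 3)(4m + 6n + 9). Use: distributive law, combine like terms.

(−8n − m − 3)(−9n + m − 3)(4m + 6n + 9)
= (72n^2 − 8mn + 24n + 9mn − m^2 + 3m + 27n − 3m + 9)(4m + 6n + 9)    [distributive law]
= (72n^2 + mn + 51n − m^2 + 9)(4m + 6n + 9)    [combine like terms]
= 288mn^2 + 432n^3 + 648n^2 + 4m^2n + 6mn^2 + 9mn + 204mn + 306n^2 + 459n − 4m^3 − 6m^2n − 9m^2 + 36m + 54n + 81    [distributive law]
= 294mn^2 + 432n^3 + 954n^2 − 2m^2n + 213mn + 513n − 4m^3 − 9m^2 + 36m + 81    [combine like terms]

294mn^2 + 432n^3 + 954n^2 − 2m^2n + 213mn + 513n − 4m^3 − 9m^2 + 36m + 81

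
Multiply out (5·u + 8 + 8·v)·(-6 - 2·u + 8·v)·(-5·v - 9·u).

86·u·v + 414·u² - 166·u²·v + 90·u³ - 696·u·v² + 240·v + 432·u - 80·v² - 320·v³

(5·u + 8 + 8·v)·(-6 - 2·u + 8·v)·(-5·v - 9·u)
= (-30·u - 10·u² + 40·u·v - 48 - 16·u + 64·v - 48·v - 16·u·v + 64·v²)·(-5·v - 9·u)    [distributive law]
= (-46·u - 10·u² + 24·u·v - 48 + 16·v + 64·v²)·(-5·v - 9·u)    [combine like terms]
= 230·u·v + 414·u² + 50·u²·v + 90·u³ - 120·u·v² - 216·u²·v + 240·v + 432·u - 80·v² - 144·u·v - 320·v³ - 576·u·v²    [distributive law]
= 86·u·v + 414·u² - 166·u²·v + 90·u³ - 696·u·v² + 240·v + 432·u - 80·v² - 320·v³    [combine like terms]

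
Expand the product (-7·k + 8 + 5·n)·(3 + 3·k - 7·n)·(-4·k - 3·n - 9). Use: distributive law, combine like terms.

(-7·k + 8 + 5·n)·(3 + 3·k - 7·n)·(-4·k - 3·n - 9)
= (-21·k - 21·k² + 49·k·n + 24 + 24·k - 56·n + 15·n + 15·k·n - 35·n²)·(-4·k - 3·n - 9)    [distributive law]
= (3·k - 21·k² + 64·k·n + 24 - 41·n - 35·n²)·(-4·k - 3·n - 9)    [combine like terms]
= -12·k² - 9·k·n - 27·k + 84·k³ + 63·k²·n + 189·k² - 256·k²·n - 192·k·n² - 576·k·n - 96·k - 72·n - 216 + 164·k·n + 123·n² + 369·n + 140·k·n² + 105·n³ + 315·n²    [distributive law]
= 177·k² - 421·k·n - 123·k + 84·k³ - 193·k²·n - 52·k·n² + 297·n - 216 + 438·n² + 105·n³    [combine like terms]

177·k² - 421·k·n - 123·k + 84·k³ - 193·k²·n - 52·k·n² + 297·n - 216 + 438·n² + 105·n³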